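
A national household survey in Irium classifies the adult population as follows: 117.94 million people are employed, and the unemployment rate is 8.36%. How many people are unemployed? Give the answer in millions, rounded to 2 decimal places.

Let U be the number unemployed. The labor force is E + U, and U/(E+U) = 0.0836.
So U = 0.0836 × 117.94 / (1 − 0.0836) = 9.8598 / 0.9164 ≈ 10.76 million.

About 10.76 million are unemployed.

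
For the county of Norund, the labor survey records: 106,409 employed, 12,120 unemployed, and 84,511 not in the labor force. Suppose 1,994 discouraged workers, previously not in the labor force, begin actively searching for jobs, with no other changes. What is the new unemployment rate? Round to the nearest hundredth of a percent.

Initially, labor force = 106,409 + 12,120 = 118,529, so u = 12,120/118,529 = 10.23%.
After the change, unemployed and labor force both rise by 1,994 → E = 106,409, U = 14,114, labor force = 120,523.
New unemployment rate = 14,114 / 120,523 = 11.71%.

New unemployment rate ≈ 11.71%.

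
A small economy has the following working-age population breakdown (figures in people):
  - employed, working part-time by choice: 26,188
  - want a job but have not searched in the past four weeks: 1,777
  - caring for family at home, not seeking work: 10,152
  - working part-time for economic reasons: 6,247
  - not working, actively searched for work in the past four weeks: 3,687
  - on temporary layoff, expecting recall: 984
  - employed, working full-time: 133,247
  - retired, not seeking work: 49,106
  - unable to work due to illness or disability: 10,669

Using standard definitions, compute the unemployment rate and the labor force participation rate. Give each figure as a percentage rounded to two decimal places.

Employed = 26,188 + 6,247 + 133,247 = 165,682 (anyone who worked, including part-time for economic reasons, counts as employed).
Unemployed = 3,687 + 984 = 4,671 (jobless and actively searching, or on temporary layoff).
Labor force = 165,682 + 4,671 = 170,353.
Not in labor force = 1,777 + 10,152 + 49,106 + 10,669 = 71,704 (those not working and not actively searching are outside the labor force — including those who want a job but have given up searching).
Civilian working-age population = 170,353 + 71,704 = 242,057.
Unemployment rate = 4,671 / 170,353 = 2.74%.
Labor force participation rate = 170,353 / 242,057 = 70.38%.

Unemployment rate ≈ 2.74%; labor force participation rate ≈ 70.38%.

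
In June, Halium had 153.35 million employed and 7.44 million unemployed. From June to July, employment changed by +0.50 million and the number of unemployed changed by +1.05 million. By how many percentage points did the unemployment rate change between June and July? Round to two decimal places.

The unemployment rate changed by +0.60 percentage points.

June: labor force = 153.35 + 7.44 = 160.79; u = 7.44/160.79 = 4.63%.
July: labor force = 153.85 + 8.49 = 162.34; u = 8.49/162.34 = 5.23%.
Change = 5.23% − 4.63% = +0.60 pp.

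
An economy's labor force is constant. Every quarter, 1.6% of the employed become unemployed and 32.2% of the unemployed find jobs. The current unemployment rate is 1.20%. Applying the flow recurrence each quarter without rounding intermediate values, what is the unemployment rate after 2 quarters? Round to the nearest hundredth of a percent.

With a fixed labor force, u_{t+1} = u_t + s·(1−u_t) − f·u_t = u_t·(1−s−f) + s.
Here 1−s−f = 0.662 and s = 0.016.
u_1 = 0.012000 × 0.662 + 0.016 = 0.023944.
u_2 = 0.023944 × 0.662 + 0.016 = 0.031851.

Unemployment rate after two quarters ≈ 3.19%.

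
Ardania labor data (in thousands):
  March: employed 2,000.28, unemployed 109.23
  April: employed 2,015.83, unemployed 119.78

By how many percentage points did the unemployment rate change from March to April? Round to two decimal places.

March: labor force = 2,000.28 + 109.23 = 2,109.51; u = 109.23/2,109.51 = 5.18%.
April: labor force = 2,015.83 + 119.78 = 2,135.61; u = 119.78/2,135.61 = 5.61%.
Change = 5.61% − 5.18% = +0.43 pp.

The unemployment rate changed by +0.43 percentage points.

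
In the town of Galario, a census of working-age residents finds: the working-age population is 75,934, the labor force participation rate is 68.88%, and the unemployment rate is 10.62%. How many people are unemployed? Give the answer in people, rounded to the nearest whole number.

Labor force = 0.6888 × 75,934 = 52,303.
Unemployed = 0.1062 × 52,303 ≈ 5,555.

About 5,555 are unemployed.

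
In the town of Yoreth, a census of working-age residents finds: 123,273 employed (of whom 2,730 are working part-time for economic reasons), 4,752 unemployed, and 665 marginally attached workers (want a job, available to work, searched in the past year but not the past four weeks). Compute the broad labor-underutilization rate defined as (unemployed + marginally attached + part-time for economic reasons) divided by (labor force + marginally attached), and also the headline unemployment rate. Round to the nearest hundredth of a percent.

Broad underutilization rate ≈ 6.33%; headline unemployment rate ≈ 3.71%.

Labor force = 123,273 + 4,752 = 128,025.
Numerator = 4,752 + 665 + 2,730 = 8,147.
Denominator = 128,025 + 665 = 128,690.
Broad rate = 8,147 / 128,690 = 6.33%.
Headline unemployment rate = 4,752 / 128,025 = 3.71%.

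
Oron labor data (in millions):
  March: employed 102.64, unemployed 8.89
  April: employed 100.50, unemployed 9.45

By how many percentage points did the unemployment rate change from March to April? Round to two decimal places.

March: labor force = 102.64 + 8.89 = 111.53; u = 8.89/111.53 = 7.97%.
April: labor force = 100.50 + 9.45 = 109.95; u = 9.45/109.95 = 8.59%.
Change = 8.59% − 7.97% = +0.62 pp.

The unemployment rate changed by +0.62 percentage points.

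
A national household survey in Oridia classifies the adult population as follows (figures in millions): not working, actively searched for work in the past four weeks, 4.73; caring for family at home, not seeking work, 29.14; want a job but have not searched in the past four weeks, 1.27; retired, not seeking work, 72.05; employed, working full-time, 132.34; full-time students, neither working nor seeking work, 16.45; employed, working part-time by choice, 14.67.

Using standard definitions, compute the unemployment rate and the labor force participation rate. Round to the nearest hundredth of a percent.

Unemployment rate ≈ 3.12%; labor force participation rate ≈ 56.07%.

Employed = 132.34 + 14.67 = 147.01 million.
Unemployed = 4.73 million.
Labor force = 147.01 + 4.73 = 151.74 million.
Not in labor force = 29.14 + 1.27 + 72.05 + 16.45 = 118.91 million (those not working and not actively searching are outside the labor force — including those who want a job but have given up searching).
Civilian working-age population = 151.74 + 118.91 = 270.65 million.
Unemployment rate = 4.73 / 151.74 = 3.12%.
Labor force participation rate = 151.74 / 270.65 = 56.07%.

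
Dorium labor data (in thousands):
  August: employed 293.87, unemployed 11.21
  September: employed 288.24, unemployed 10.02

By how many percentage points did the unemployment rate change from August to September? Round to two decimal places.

August: labor force = 293.87 + 11.21 = 305.08; u = 11.21/305.08 = 3.67%.
September: labor force = 288.24 + 10.02 = 298.26; u = 10.02/298.26 = 3.36%.
Change = 3.36% − 3.67% = −0.31 pp.

The unemployment rate changed by −0.31 percentage points.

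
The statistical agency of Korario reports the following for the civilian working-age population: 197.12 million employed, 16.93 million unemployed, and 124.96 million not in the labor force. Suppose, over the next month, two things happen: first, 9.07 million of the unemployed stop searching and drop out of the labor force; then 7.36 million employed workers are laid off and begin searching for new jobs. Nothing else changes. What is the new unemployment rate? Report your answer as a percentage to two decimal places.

New unemployment rate ≈ 7.43%.

Initially, labor force = 197.12 + 16.93 = 214.05 million, so u = 16.93/214.05 = 7.91%.
After the first change, unemployed and labor force both fall by 9.07 → E = 197.12, U = 7.86, labor force = 204.98 million.
After the second change, employed falls and unemployed rises by 7.36; labor force unchanged → E = 189.76, U = 15.22, labor force = 204.98 million.
New unemployment rate = 15.22 / 204.98 = 7.43%.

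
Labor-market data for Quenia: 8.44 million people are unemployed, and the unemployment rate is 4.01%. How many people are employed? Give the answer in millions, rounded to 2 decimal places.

Labor force = U / u = 8.44 / 0.0401 ≈ 210.47 million.
Employed = labor force − unemployed = 210.47 − 8.44 = 202.03 million.

About 202.03 million are employed.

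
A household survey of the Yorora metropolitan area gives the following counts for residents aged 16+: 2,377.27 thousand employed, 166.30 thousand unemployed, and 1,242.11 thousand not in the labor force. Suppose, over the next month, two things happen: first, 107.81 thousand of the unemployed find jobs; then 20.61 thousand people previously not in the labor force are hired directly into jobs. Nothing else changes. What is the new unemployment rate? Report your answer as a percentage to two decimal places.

Initially, labor force = 2,377.27 + 166.30 = 2,543.57 thousand, so u = 166.30/2,543.57 = 6.54%.
After the first change, unemployed falls and employed rises by 107.81; labor force unchanged → E = 2,485.08, U = 58.49, labor force = 2,543.57 thousand.
After the second change, employed and labor force both rise by 20.61; unemployed unchanged → E = 2,505.69, U = 58.49, labor force = 2,564.18 thousand.
New unemployment rate = 58.49 / 2,564.18 = 2.28%.

New unemployment rate ≈ 2.28%.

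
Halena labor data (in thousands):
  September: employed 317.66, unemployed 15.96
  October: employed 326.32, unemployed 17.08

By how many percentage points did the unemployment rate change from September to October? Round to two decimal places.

September: labor force = 317.66 + 15.96 = 333.62; u = 15.96/333.62 = 4.78%.
October: labor force = 326.32 + 17.08 = 343.40; u = 17.08/343.40 = 4.97%.
Change = 4.97% − 4.78% = +0.19 pp.

The unemployment rate changed by +0.19 percentage points.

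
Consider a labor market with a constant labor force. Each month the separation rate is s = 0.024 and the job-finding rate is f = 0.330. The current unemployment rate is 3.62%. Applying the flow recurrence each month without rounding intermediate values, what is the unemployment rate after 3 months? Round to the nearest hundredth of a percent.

Unemployment rate after three months ≈ 5.93%.

With a fixed labor force, u_{t+1} = u_t + s·(1−u_t) − f·u_t = u_t·(1−s−f) + s.
Here 1−s−f = 0.646 and s = 0.024.
u_1 = 0.036200 × 0.646 + 0.024 = 0.047385.
u_2 = 0.047385 × 0.646 + 0.024 = 0.054611.
u_3 = 0.054611 × 0.646 + 0.024 = 0.059279.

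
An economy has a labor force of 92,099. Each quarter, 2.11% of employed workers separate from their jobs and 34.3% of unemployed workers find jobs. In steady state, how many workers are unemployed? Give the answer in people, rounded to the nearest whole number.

Steady-state unemployment rate u* = s/(s+f) = 2.11/(2.11+34.3) = 0.057951.
Unemployed = u* × labor force = 0.057951 × 92,099 ≈ 5,337.

About 5,337 are unemployed in steady state.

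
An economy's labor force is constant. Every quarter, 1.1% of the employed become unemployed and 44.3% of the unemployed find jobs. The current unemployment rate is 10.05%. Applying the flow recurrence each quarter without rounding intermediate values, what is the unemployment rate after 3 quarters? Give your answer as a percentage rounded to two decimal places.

Unemployment rate after three quarters ≈ 3.66%.

With a fixed labor force, u_{t+1} = u_t + s·(1−u_t) − f·u_t = u_t·(1−s−f) + s.
Here 1−s−f = 0.546 and s = 0.011.
u_1 = 0.100500 × 0.546 + 0.011 = 0.065873.
u_2 = 0.065873 × 0.546 + 0.011 = 0.046967.
u_3 = 0.046967 × 0.546 + 0.011 = 0.036644.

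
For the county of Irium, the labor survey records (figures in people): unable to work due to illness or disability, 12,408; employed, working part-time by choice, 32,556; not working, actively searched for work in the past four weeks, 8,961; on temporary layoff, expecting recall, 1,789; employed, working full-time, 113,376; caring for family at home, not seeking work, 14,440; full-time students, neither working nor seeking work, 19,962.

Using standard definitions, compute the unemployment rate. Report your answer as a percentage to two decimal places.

Unemployment rate ≈ 6.86%.

Employed = 32,556 + 113,376 = 145,932.
Unemployed = 8,961 + 1,789 = 10,750 (jobless and actively searching, or on temporary layoff).
Labor force = 145,932 + 10,750 = 156,682.
Unemployment rate = 10,750 / 156,682 = 6.86%.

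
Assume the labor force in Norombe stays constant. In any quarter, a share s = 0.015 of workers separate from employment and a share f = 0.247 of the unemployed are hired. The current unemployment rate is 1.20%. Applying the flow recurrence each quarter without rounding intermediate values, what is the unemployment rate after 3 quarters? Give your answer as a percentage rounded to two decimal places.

With a fixed labor force, u_{t+1} = u_t + s·(1−u_t) − f·u_t = u_t·(1−s−f) + s.
Here 1−s−f = 0.738 and s = 0.015.
u_1 = 0.012000 × 0.738 + 0.015 = 0.023856.
u_2 = 0.023856 × 0.738 + 0.015 = 0.032606.
u_3 = 0.032606 × 0.738 + 0.015 = 0.039063.

Unemployment rate after three quarters ≈ 3.91%.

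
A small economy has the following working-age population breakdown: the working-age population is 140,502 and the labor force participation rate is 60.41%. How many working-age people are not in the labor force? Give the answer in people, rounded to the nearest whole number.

Share not in the labor force = 1 − 0.6041 = 0.3959.
Not in labor force = 0.3959 × 140,502 ≈ 55,625.

About 55,625 are not in the labor force.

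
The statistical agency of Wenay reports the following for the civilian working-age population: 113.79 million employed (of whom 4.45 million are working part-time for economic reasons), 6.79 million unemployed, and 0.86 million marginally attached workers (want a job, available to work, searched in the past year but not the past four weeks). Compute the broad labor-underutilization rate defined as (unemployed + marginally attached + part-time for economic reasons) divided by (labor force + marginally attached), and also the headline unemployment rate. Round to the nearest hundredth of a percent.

Broad underutilization rate ≈ 9.96%; headline unemployment rate ≈ 5.63%.

Labor force = 113.79 + 6.79 = 120.58 million.
Numerator = 6.79 + 0.86 + 4.45 = 12.10 million.
Denominator = 120.58 + 0.86 = 121.44 million.
Broad rate = 12.10 / 121.44 = 9.96%.
Headline unemployment rate = 6.79 / 120.58 = 5.63%.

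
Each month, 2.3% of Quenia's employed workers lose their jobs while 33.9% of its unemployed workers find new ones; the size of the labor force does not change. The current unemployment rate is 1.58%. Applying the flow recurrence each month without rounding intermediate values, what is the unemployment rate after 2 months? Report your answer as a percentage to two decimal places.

Unemployment rate after two months ≈ 4.41%.

With a fixed labor force, u_{t+1} = u_t + s·(1−u_t) − f·u_t = u_t·(1−s−f) + s.
Here 1−s−f = 0.638 and s = 0.023.
u_1 = 0.015800 × 0.638 + 0.023 = 0.033080.
u_2 = 0.033080 × 0.638 + 0.023 = 0.044105.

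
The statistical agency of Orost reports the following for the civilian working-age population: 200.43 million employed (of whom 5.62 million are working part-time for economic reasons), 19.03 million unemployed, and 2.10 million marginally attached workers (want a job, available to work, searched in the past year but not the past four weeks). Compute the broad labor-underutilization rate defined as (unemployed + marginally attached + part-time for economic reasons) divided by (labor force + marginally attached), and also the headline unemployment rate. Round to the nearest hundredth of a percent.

Broad underutilization rate ≈ 12.07%; headline unemployment rate ≈ 8.67%.

Labor force = 200.43 + 19.03 = 219.46 million.
Numerator = 19.03 + 2.10 + 5.62 = 26.75 million.
Denominator = 219.46 + 2.10 = 221.56 million.
Broad rate = 26.75 / 221.56 = 12.07%.
Headline unemployment rate = 19.03 / 219.46 = 8.67%.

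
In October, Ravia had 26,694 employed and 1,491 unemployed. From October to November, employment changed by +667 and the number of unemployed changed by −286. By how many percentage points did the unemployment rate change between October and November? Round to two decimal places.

The unemployment rate changed by −1.07 percentage points.

October: labor force = 26,694 + 1,491 = 28,185; u = 1,491/28,185 = 5.29%.
November: labor force = 27,361 + 1,205 = 28,566; u = 1,205/28,566 = 4.22%.
Change = 4.22% − 5.29% = −1.07 pp.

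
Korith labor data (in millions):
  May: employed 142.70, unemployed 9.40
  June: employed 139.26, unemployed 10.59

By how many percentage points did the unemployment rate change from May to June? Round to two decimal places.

May: labor force = 142.70 + 9.40 = 152.10; u = 9.40/152.10 = 6.18%.
June: labor force = 139.26 + 10.59 = 149.85; u = 10.59/149.85 = 7.07%.
Change = 7.07% − 6.18% = +0.89 pp.

The unemployment rate changed by +0.89 percentage points.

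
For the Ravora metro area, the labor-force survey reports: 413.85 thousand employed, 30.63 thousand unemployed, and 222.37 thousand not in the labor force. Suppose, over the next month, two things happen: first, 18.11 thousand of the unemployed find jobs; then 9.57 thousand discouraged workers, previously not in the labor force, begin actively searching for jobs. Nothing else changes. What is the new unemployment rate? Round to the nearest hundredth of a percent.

New unemployment rate ≈ 4.87%.

Initially, labor force = 413.85 + 30.63 = 444.48 thousand, so u = 30.63/444.48 = 6.89%.
After the first change, unemployed falls and employed rises by 18.11; labor force unchanged → E = 431.96, U = 12.52, labor force = 444.48 thousand.
After the second change, unemployed and labor force both rise by 9.57 → E = 431.96, U = 22.09, labor force = 454.05 thousand.
New unemployment rate = 22.09 / 454.05 = 4.87%.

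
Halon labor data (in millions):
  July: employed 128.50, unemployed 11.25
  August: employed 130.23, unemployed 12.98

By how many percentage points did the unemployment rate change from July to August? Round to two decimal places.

The unemployment rate changed by +1.01 percentage points.

July: labor force = 128.50 + 11.25 = 139.75; u = 11.25/139.75 = 8.05%.
August: labor force = 130.23 + 12.98 = 143.21; u = 12.98/143.21 = 9.06%.
Change = 9.06% − 8.05% = +1.01 pp.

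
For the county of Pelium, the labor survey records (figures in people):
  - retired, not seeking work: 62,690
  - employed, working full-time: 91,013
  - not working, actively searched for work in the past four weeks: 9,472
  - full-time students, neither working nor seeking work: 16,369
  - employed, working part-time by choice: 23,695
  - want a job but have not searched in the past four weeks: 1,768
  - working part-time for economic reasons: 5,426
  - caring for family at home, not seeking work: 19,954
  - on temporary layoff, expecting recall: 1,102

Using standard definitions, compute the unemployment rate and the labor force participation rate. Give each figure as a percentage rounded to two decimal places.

Unemployment rate ≈ 8.09%; labor force participation rate ≈ 56.46%.

Employed = 91,013 + 23,695 + 5,426 = 120,134 (anyone who worked, including part-time for economic reasons, counts as employed).
Unemployed = 9,472 + 1,102 = 10,574 (jobless and actively searching, or on temporary layoff).
Labor force = 120,134 + 10,574 = 130,708.
Not in labor force = 62,690 + 16,369 + 1,768 + 19,954 = 100,781 (those not working and not actively searching are outside the labor force — including those who want a job but have given up searching).
Civilian working-age population = 130,708 + 100,781 = 231,489.
Unemployment rate = 10,574 / 130,708 = 8.09%.
Labor force participation rate = 130,708 / 231,489 = 56.46%.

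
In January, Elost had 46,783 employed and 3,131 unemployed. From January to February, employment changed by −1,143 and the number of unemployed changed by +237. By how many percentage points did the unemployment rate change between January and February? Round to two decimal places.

January: labor force = 46,783 + 3,131 = 49,914; u = 3,131/49,914 = 6.27%.
February: labor force = 45,640 + 3,368 = 49,008; u = 3,368/49,008 = 6.87%.
Change = 6.87% − 6.27% = +0.60 pp.

The unemployment rate changed by +0.60 percentage points.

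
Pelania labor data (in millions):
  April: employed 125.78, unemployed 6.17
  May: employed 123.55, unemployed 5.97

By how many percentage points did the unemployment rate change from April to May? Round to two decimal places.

April: labor force = 125.78 + 6.17 = 131.95; u = 6.17/131.95 = 4.68%.
May: labor force = 123.55 + 5.97 = 129.52; u = 5.97/129.52 = 4.61%.
Change = 4.61% − 4.68% = −0.07 pp.

The unemployment rate changed by −0.07 percentage points.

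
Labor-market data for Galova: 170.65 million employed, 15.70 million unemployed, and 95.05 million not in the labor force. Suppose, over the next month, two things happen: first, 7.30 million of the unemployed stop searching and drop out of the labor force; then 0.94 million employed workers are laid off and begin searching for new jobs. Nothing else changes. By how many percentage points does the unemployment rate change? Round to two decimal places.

Initially, labor force = 170.65 + 15.70 = 186.35 million, so u = 15.70/186.35 = 8.43%.
After the first change, unemployed and labor force both fall by 7.30 → E = 170.65, U = 8.40, labor force = 179.05 million.
After the second change, employed falls and unemployed rises by 0.94; labor force unchanged → E = 169.71, U = 9.34, labor force = 179.05 million.
New unemployment rate = 9.34 / 179.05 = 5.22%.
Change = 5.22% − 8.43% = −3.21 percentage points.

The unemployment rate changes by −3.21 percentage points.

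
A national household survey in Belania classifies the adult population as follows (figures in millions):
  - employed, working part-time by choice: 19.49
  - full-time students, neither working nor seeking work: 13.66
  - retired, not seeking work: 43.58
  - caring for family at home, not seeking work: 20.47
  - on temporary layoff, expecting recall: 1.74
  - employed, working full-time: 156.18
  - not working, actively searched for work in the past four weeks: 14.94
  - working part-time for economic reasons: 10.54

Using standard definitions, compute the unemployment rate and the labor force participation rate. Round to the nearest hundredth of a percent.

Unemployment rate ≈ 8.22%; labor force participation rate ≈ 72.31%.

Employed = 19.49 + 156.18 + 10.54 = 186.21 million (anyone who worked, including part-time for economic reasons, counts as employed).
Unemployed = 1.74 + 14.94 = 16.68 million (jobless and actively searching, or on temporary layoff).
Labor force = 186.21 + 16.68 = 202.89 million.
Not in labor force = 13.66 + 43.58 + 20.47 = 77.71 million (those not working and not actively searching are outside the labor force).
Civilian working-age population = 202.89 + 77.71 = 280.60 million.
Unemployment rate = 16.68 / 202.89 = 8.22%.
Labor force participation rate = 202.89 / 280.60 = 72.31%.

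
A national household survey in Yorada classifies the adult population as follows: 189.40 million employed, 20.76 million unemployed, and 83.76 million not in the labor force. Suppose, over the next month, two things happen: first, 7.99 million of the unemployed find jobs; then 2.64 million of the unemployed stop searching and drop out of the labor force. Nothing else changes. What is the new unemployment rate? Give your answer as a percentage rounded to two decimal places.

New unemployment rate ≈ 4.88%.

Initially, labor force = 189.40 + 20.76 = 210.16 million, so u = 20.76/210.16 = 9.88%.
After the first change, unemployed falls and employed rises by 7.99; labor force unchanged → E = 197.39, U = 12.77, labor force = 210.16 million.
After the second change, unemployed and labor force both fall by 2.64 → E = 197.39, U = 10.13, labor force = 207.52 million.
New unemployment rate = 10.13 / 207.52 = 4.88%.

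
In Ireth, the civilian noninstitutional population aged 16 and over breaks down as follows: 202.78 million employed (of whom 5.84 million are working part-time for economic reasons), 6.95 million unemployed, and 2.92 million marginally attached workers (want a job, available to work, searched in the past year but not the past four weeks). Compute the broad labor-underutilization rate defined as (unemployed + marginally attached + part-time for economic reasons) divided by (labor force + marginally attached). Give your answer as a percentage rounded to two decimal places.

Broad underutilization rate ≈ 7.39%.

Labor force = 202.78 + 6.95 = 209.73 million.
Numerator = 6.95 + 2.92 + 5.84 = 15.71 million.
Denominator = 209.73 + 2.92 = 212.65 million.
Broad rate = 15.71 / 212.65 = 7.39%.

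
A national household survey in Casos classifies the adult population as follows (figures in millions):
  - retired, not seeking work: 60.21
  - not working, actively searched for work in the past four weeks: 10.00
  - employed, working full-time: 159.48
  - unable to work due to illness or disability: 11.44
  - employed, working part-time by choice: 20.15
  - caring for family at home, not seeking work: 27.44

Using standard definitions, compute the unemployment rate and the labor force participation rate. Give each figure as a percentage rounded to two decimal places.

Unemployment rate ≈ 5.27%; labor force participation rate ≈ 65.68%.

Employed = 159.48 + 20.15 = 179.63 million.
Unemployed = 10.00 million.
Labor force = 179.63 + 10.00 = 189.63 million.
Not in labor force = 60.21 + 11.44 + 27.44 = 99.09 million (those not working and not actively searching are outside the labor force).
Civilian working-age population = 189.63 + 99.09 = 288.72 million.
Unemployment rate = 10.00 / 189.63 = 5.27%.
Labor force participation rate = 189.63 / 288.72 = 65.68%.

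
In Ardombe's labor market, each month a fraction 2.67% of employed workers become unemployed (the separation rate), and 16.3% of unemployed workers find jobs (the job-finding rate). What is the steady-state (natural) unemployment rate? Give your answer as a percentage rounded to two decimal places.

At steady state the flows balance: s·E = f·U, so U/(E+U) = s/(s+f).
u* = 2.67 / (2.67 + 16.3) = 2.67 / 18.97 = 14.07%.

Steady-state unemployment rate ≈ 14.07%.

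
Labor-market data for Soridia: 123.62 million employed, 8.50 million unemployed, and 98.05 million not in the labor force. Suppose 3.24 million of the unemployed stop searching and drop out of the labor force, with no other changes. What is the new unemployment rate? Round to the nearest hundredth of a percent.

New unemployment rate ≈ 4.08%.

Initially, labor force = 123.62 + 8.50 = 132.12 million, so u = 8.50/132.12 = 6.43%.
After the change, unemployed and labor force both fall by 3.24 → E = 123.62, U = 5.26, labor force = 128.88 million.
New unemployment rate = 5.26 / 128.88 = 4.08%.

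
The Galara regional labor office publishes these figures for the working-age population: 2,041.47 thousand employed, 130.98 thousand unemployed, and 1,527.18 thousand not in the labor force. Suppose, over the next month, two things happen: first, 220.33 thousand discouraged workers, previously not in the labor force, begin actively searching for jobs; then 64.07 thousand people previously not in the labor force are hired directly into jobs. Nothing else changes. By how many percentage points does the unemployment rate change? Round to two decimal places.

Initially, labor force = 2,041.47 + 130.98 = 2,172.45 thousand, so u = 130.98/2,172.45 = 6.03%.
After the first change, unemployed and labor force both rise by 220.33 → E = 2,041.47, U = 351.31, labor force = 2,392.78 thousand.
After the second change, employed and labor force both rise by 64.07; unemployed unchanged → E = 2,105.54, U = 351.31, labor force = 2,456.85 thousand.
New unemployment rate = 351.31 / 2,456.85 = 14.30%.
Change = 14.30% − 6.03% = +8.27 percentage points.

The unemployment rate changes by +8.27 percentage points.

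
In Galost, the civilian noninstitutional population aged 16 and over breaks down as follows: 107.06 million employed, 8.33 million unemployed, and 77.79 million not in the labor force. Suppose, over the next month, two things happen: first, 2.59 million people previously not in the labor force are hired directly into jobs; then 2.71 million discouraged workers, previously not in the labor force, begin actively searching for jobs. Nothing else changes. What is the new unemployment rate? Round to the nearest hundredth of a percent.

Initially, labor force = 107.06 + 8.33 = 115.39 million, so u = 8.33/115.39 = 7.22%.
After the first change, employed and labor force both rise by 2.59; unemployed unchanged → E = 109.65, U = 8.33, labor force = 117.98 million.
After the second change, unemployed and labor force both rise by 2.71 → E = 109.65, U = 11.04, labor force = 120.69 million.
New unemployment rate = 11.04 / 120.69 = 9.15%.

New unemployment rate ≈ 9.15%.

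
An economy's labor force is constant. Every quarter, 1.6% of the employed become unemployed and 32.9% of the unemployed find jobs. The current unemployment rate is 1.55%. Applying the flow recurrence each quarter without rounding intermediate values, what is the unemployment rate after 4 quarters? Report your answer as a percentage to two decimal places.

With a fixed labor force, u_{t+1} = u_t + s·(1−u_t) − f·u_t = u_t·(1−s−f) + s.
Here 1−s−f = 0.655 and s = 0.016.
u_1 = 0.015500 × 0.655 + 0.016 = 0.026153.
u_2 = 0.026153 × 0.655 + 0.016 = 0.033130.
u_3 = 0.033130 × 0.655 + 0.016 = 0.037700.
u_4 = 0.037700 × 0.655 + 0.016 = 0.040694.

Unemployment rate after four quarters ≈ 4.07%.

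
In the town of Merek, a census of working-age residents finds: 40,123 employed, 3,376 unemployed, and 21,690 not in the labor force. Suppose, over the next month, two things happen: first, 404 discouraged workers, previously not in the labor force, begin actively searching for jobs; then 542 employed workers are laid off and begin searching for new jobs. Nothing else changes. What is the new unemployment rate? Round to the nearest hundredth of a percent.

Initially, labor force = 40,123 + 3,376 = 43,499, so u = 3,376/43,499 = 7.76%.
After the first change, unemployed and labor force both rise by 404 → E = 40,123, U = 3,780, labor force = 43,903.
After the second change, employed falls and unemployed rises by 542; labor force unchanged → E = 39,581, U = 4,322, labor force = 43,903.
New unemployment rate = 4,322 / 43,903 = 9.84%.

New unemployment rate ≈ 9.84%.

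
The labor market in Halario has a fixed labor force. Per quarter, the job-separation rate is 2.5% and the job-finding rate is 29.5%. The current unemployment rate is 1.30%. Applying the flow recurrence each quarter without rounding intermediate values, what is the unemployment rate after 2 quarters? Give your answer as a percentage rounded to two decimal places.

Unemployment rate after two quarters ≈ 4.80%.

With a fixed labor force, u_{t+1} = u_t + s·(1−u_t) − f·u_t = u_t·(1−s−f) + s.
Here 1−s−f = 0.680 and s = 0.025.
u_1 = 0.013000 × 0.680 + 0.025 = 0.033840.
u_2 = 0.033840 × 0.680 + 0.025 = 0.048011.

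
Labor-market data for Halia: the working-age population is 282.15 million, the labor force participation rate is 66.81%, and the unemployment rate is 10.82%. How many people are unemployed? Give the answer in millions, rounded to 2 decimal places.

About 20.40 million are unemployed.

Labor force = 0.6681 × 282.15 = 188.50 million.
Unemployed = 0.1082 × 188.50 ≈ 20.40 million.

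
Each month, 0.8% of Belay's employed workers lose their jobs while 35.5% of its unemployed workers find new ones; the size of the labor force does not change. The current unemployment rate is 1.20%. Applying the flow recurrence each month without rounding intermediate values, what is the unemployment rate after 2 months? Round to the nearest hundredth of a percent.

With a fixed labor force, u_{t+1} = u_t + s·(1−u_t) − f·u_t = u_t·(1−s−f) + s.
Here 1−s−f = 0.637 and s = 0.008.
u_1 = 0.012000 × 0.637 + 0.008 = 0.015644.
u_2 = 0.015644 × 0.637 + 0.008 = 0.017965.

Unemployment rate after two months ≈ 1.80%.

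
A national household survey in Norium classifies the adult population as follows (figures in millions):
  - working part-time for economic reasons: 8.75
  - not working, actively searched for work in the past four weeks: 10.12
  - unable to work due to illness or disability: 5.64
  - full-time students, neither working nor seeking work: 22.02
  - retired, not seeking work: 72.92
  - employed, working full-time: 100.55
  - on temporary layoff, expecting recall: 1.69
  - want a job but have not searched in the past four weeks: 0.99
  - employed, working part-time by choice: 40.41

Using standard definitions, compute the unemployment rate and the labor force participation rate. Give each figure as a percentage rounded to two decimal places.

Employed = 8.75 + 100.55 + 40.41 = 149.71 million (anyone who worked, including part-time for economic reasons, counts as employed).
Unemployed = 10.12 + 1.69 = 11.81 million (jobless and actively searching, or on temporary layoff).
Labor force = 149.71 + 11.81 = 161.52 million.
Not in labor force = 5.64 + 22.02 + 72.92 + 0.99 = 101.57 million (those not working and not actively searching are outside the labor force — including those who want a job but have given up searching).
Civilian working-age population = 161.52 + 101.57 = 263.09 million.
Unemployment rate = 11.81 / 161.52 = 7.31%.
Labor force participation rate = 161.52 / 263.09 = 61.39%.

Unemployment rate ≈ 7.31%; labor force participation rate ≈ 61.39%.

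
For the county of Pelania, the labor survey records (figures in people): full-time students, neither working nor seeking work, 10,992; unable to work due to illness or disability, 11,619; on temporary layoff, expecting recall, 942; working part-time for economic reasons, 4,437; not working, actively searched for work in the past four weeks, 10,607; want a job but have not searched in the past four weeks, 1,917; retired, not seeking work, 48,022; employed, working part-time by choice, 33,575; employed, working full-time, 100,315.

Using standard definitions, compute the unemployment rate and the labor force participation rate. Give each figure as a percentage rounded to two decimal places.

Employed = 4,437 + 33,575 + 100,315 = 138,327 (anyone who worked, including part-time for economic reasons, counts as employed).
Unemployed = 942 + 10,607 = 11,549 (jobless and actively searching, or on temporary layoff).
Labor force = 138,327 + 11,549 = 149,876.
Not in labor force = 10,992 + 11,619 + 1,917 + 48,022 = 72,550 (those not working and not actively searching are outside the labor force — including those who want a job but have given up searching).
Civilian working-age population = 149,876 + 72,550 = 222,426.
Unemployment rate = 11,549 / 149,876 = 7.71%.
Labor force participation rate = 149,876 / 222,426 = 67.38%.

Unemployment rate ≈ 7.71%; labor force participation rate ≈ 67.38%.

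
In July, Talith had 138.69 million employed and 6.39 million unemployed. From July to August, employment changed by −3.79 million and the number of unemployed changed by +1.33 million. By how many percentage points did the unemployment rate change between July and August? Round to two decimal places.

July: labor force = 138.69 + 6.39 = 145.08; u = 6.39/145.08 = 4.40%.
August: labor force = 134.90 + 7.72 = 142.62; u = 7.72/142.62 = 5.41%.
Change = 5.41% − 4.40% = +1.01 pp.

The unemployment rate changed by +1.01 percentage points.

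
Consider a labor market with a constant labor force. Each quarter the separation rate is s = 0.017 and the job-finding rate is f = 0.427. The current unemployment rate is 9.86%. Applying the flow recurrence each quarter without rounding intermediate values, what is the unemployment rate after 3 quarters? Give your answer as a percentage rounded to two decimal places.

With a fixed labor force, u_{t+1} = u_t + s·(1−u_t) − f·u_t = u_t·(1−s−f) + s.
Here 1−s−f = 0.556 and s = 0.017.
u_1 = 0.098600 × 0.556 + 0.017 = 0.071822.
u_2 = 0.071822 × 0.556 + 0.017 = 0.056933.
u_3 = 0.056933 × 0.556 + 0.017 = 0.048655.

Unemployment rate after three quarters ≈ 4.87%.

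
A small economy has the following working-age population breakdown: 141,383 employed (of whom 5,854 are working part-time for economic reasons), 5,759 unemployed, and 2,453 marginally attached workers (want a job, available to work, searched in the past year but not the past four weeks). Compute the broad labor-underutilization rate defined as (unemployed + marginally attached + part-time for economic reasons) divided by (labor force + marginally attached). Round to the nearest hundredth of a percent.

Broad underutilization rate ≈ 9.40%.

Labor force = 141,383 + 5,759 = 147,142.
Numerator = 5,759 + 2,453 + 5,854 = 14,066.
Denominator = 147,142 + 2,453 = 149,595.
Broad rate = 14,066 / 149,595 = 9.40%.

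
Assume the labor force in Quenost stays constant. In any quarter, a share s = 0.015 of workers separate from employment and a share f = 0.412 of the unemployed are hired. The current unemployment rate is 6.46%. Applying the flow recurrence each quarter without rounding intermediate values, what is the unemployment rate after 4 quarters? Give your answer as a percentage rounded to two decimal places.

Unemployment rate after four quarters ≈ 3.83%.

With a fixed labor force, u_{t+1} = u_t + s·(1−u_t) − f·u_t = u_t·(1−s−f) + s.
Here 1−s−f = 0.573 and s = 0.015.
u_1 = 0.064600 × 0.573 + 0.015 = 0.052016.
u_2 = 0.052016 × 0.573 + 0.015 = 0.044805.
u_3 = 0.044805 × 0.573 + 0.015 = 0.040673.
u_4 = 0.040673 × 0.573 + 0.015 = 0.038306.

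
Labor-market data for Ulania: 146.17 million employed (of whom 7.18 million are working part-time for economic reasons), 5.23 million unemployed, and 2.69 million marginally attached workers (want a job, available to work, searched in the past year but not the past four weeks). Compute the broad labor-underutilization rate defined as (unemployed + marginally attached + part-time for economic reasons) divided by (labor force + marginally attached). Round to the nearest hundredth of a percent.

Labor force = 146.17 + 5.23 = 151.40 million.
Numerator = 5.23 + 2.69 + 7.18 = 15.10 million.
Denominator = 151.40 + 2.69 = 154.09 million.
Broad rate = 15.10 / 154.09 = 9.80%.

Broad underutilization rate ≈ 9.80%.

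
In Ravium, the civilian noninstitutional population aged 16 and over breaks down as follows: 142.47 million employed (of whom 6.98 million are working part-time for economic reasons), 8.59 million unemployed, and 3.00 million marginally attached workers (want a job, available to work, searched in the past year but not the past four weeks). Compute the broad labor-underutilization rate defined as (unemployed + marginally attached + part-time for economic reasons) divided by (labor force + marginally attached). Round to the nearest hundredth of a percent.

Broad underutilization rate ≈ 12.05%.

Labor force = 142.47 + 8.59 = 151.06 million.
Numerator = 8.59 + 3.00 + 6.98 = 18.57 million.
Denominator = 151.06 + 3.00 = 154.06 million.
Broad rate = 18.57 / 154.06 = 12.05%.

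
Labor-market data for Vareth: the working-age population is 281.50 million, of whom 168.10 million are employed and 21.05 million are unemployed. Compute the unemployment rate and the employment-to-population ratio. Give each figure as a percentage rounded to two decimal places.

Unemployment rate ≈ 11.13%; employment-population ratio ≈ 59.72%.

Labor force = employed + unemployed = 168.10 + 21.05 = 189.15 million.
Unemployment rate = 21.05 / 189.15 = 11.13%.
Employment-population ratio = 168.10 / 281.50 = 59.72%.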